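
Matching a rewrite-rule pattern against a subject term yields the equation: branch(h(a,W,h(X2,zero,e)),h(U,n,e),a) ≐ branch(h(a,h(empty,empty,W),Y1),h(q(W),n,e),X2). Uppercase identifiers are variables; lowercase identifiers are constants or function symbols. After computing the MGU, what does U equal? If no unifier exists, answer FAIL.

Decompose branch/3: h(a,W,h(X2,zero,e)) ≐ h(a,h(empty,empty,W),Y1),  h(U,n,e) ≐ h(q(W),n,e),  a ≐ X2.
Decompose h/3: a ≐ a,  W ≐ h(empty,empty,W),  h(X2,zero,e) ≐ Y1.
Delete trivial equation a ≐ a.
Occurs check fails: W occurs in h(empty,empty,W); the equation W ≐ h(empty,empty,W) has no finite solution.

FAIL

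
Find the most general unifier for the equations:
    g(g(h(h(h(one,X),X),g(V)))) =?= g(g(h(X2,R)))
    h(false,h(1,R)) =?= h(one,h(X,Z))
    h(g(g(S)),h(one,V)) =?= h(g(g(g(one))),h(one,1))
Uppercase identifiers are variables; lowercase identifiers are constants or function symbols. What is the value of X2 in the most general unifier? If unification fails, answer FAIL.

Decompose g/1: g(h(h(h(one,X),X),g(V))) =?= g(h(X2,R)).
Decompose g/1: h(h(h(one,X),X),g(V)) =?= h(X2,R).
Decompose h/2: h(h(one,X),X) =?= X2,  g(V) =?= R.
Bind X2 := h(h(one,X),X); no other remaining equation mentions X2.
Bind R := g(V); substituting into the one remaining equation that mentions R gives: h(false,h(1,g(V))) =?= h(one,h(X,Z)).
Decompose h/2: false =?= one,  h(1,g(V)) =?= h(X,Z).
Clash: constants false and one differ; no unifier exists.

FAIL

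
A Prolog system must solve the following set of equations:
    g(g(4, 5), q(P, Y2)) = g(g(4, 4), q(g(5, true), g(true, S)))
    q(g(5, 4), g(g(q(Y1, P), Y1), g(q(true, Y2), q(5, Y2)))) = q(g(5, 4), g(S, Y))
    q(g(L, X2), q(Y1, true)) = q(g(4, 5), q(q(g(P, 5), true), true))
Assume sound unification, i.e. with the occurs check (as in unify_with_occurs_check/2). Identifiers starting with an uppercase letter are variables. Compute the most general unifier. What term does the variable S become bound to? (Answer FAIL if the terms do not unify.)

Decompose g/2: g(4, 5) = g(4, 4),  q(P, Y2) = q(g(5, true), g(true, S)).
Decompose g/2: 4 = 4,  5 = 4.
Delete trivial equation 4 = 4.
Clash: constants 5 and 4 differ; no unifier exists.

FAIL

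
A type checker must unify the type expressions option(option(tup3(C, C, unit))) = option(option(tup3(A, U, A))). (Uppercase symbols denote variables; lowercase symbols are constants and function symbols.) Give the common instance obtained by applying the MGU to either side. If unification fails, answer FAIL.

Decompose option/1: option(tup3(C, C, unit)) = option(tup3(A, U, A)).
Decompose option/1: tup3(C, C, unit) = tup3(A, U, A).
Decompose tup3/3: C = A,  C = U,  unit = A.
Bind C := A; substituting into the one remaining equation that mentions C gives: A = U.
Bind A := U; substituting into the remaining equation gives: unit = U. Substituting into the earlier binding gives C := U.
Bind U := unit. Substituting into the earlier bindings gives C := unit, A := unit.
Applying the MGU to either side gives option(option(tup3(unit, unit, unit))).

option(option(tup3(unit, unit, unit)))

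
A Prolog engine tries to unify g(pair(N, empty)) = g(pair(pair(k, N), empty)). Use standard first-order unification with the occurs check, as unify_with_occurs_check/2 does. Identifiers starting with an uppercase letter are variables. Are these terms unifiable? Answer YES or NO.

Decompose g/1: pair(N, empty) = pair(pair(k, N), empty).
Decompose pair/2: N = pair(k, N),  empty = empty.
Occurs check fails: N occurs in pair(k, N); the equation N = pair(k, N) has no finite solution.

NO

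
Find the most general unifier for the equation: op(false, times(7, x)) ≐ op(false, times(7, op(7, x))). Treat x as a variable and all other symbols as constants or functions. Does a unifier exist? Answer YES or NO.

Decompose op/2: false ≐ false,  times(7, x) ≐ times(7, op(7, x)).
Delete trivial equation false ≐ false.
Decompose times/2: 7 ≐ 7,  x ≐ op(7, x).
Delete trivial equation 7 ≐ 7.
Occurs check fails: x occurs in op(7, x); the equation x ≐ op(7, x) has no finite solution.

NO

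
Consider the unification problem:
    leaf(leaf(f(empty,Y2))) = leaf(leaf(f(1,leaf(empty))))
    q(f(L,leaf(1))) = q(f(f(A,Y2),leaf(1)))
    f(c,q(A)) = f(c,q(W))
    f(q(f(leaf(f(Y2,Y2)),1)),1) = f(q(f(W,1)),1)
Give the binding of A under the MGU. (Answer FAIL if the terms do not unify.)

FAIL

Decompose leaf/1: leaf(f(empty,Y2)) = leaf(f(1,leaf(empty))).
Decompose leaf/1: f(empty,Y2) = f(1,leaf(empty)).
Decompose f/2: empty = 1,  Y2 = leaf(empty).
Clash: constants empty and 1 differ; no unifier exists.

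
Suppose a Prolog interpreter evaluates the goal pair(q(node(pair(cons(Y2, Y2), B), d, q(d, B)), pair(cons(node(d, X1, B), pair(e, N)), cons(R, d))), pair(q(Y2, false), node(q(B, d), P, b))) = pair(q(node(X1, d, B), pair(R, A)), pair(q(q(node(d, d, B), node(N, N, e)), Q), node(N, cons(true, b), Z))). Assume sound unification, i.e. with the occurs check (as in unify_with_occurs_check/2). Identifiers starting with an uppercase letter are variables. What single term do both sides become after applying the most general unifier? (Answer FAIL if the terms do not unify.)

FAIL

Decompose pair/2: q(node(pair(cons(Y2, Y2), B), d, q(d, B)), pair(cons(node(d, X1, B), pair(e, N)), cons(R, d))) = q(node(X1, d, B), pair(R, A)),  pair(q(Y2, false), node(q(B, d), P, b)) = pair(q(q(node(d, d, B), node(N, N, e)), Q), node(N, cons(true, b), Z)).
Decompose q/2: node(pair(cons(Y2, Y2), B), d, q(d, B)) = node(X1, d, B),  pair(cons(node(d, X1, B), pair(e, N)), cons(R, d)) = pair(R, A).
Decompose node/3: pair(cons(Y2, Y2), B) = X1,  d = d,  q(d, B) = B.
Bind X1 := pair(cons(Y2, Y2), B); substituting into the one remaining equation that mentions X1 gives: pair(cons(node(d, pair(cons(Y2, Y2), B), B), pair(e, N)), cons(R, d)) = pair(R, A).
Delete trivial equation d = d.
Occurs check fails: B occurs in q(d, B); the equation B = q(d, B) has no finite solution.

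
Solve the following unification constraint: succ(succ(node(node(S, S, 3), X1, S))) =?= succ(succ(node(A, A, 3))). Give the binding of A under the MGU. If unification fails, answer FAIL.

node(3, 3, 3)

Decompose succ/1: succ(node(node(S, S, 3), X1, S)) =?= succ(node(A, A, 3)).
Decompose succ/1: node(node(S, S, 3), X1, S) =?= node(A, A, 3).
Decompose node/3: node(S, S, 3) =?= A,  X1 =?= A,  S =?= 3.
Bind A := node(S, S, 3); substituting into the one remaining equation that mentions A gives: X1 =?= node(S, S, 3).
Bind X1 := node(S, S, 3); no other remaining equation mentions X1.
Bind S := 3. Substituting into the earlier bindings gives A := node(3, 3, 3), X1 := node(3, 3, 3).
MGU = { A := node(3, 3, 3), X1 := node(3, 3, 3), S := 3 }, so A := node(3, 3, 3).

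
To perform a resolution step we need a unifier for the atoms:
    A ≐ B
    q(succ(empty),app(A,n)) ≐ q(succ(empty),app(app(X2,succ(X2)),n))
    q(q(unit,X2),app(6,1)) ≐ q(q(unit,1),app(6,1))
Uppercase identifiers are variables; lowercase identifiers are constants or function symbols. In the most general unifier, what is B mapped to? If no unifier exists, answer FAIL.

app(1,succ(1))

Bind A := B; substituting into the one remaining equation that mentions A gives: q(succ(empty),app(B,n)) ≐ q(succ(empty),app(app(X2,succ(X2)),n)).
Decompose q/2: succ(empty) ≐ succ(empty),  app(B,n) ≐ app(app(X2,succ(X2)),n).
Delete trivial equation succ(empty) ≐ succ(empty).
Decompose app/2: B ≐ app(X2,succ(X2)),  n ≐ n.
Bind B := app(X2,succ(X2)); no other remaining equation mentions B. Substituting into the earlier binding gives A := app(X2,succ(X2)).
Delete trivial equation n ≐ n.
Decompose q/2: q(unit,X2) ≐ q(unit,1),  app(6,1) ≐ app(6,1).
Decompose q/2: unit ≐ unit,  X2 ≐ 1.
Delete trivial equation unit ≐ unit.
Bind X2 := 1; no other remaining equation mentions X2. Substituting into the earlier bindings gives A := app(1,succ(1)), B := app(1,succ(1)).
Delete trivial equation app(6,1) ≐ app(6,1).
MGU = { A -> app(1,succ(1)), B -> app(1,succ(1)), X2 -> 1 }, so B -> app(1,succ(1)).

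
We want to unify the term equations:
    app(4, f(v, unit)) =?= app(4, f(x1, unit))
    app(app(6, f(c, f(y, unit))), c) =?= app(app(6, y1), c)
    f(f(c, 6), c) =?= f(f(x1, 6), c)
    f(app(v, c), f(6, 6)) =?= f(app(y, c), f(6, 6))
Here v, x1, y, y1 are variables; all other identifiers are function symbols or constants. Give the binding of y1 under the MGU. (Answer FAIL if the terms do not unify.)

Decompose app/2: 4 =?= 4,  f(v, unit) =?= f(x1, unit).
Delete trivial equation 4 =?= 4.
Decompose f/2: v =?= x1,  unit =?= unit.
Bind v := x1; substituting into the one remaining equation that mentions v gives: f(app(x1, c), f(6, 6)) =?= f(app(y, c), f(6, 6)).
Delete trivial equation unit =?= unit.
Decompose app/2: app(6, f(c, f(y, unit))) =?= app(6, y1),  c =?= c.
Decompose app/2: 6 =?= 6,  f(c, f(y, unit)) =?= y1.
Delete trivial equation 6 =?= 6.
Bind y1 := f(c, f(y, unit)); no other remaining equation mentions y1.
Delete trivial equation c =?= c.
Decompose f/2: f(c, 6) =?= f(x1, 6),  c =?= c.
Decompose f/2: c =?= x1,  6 =?= 6.
Bind x1 := c; substituting into the one remaining equation that mentions x1 gives: f(app(c, c), f(6, 6)) =?= f(app(y, c), f(6, 6)). Substituting into the earlier binding gives v := c.
Delete trivial equation 6 =?= 6.
Delete trivial equation c =?= c.
Decompose f/2: app(c, c) =?= app(y, c),  f(6, 6) =?= f(6, 6).
Decompose app/2: c =?= y,  c =?= c.
Bind y := c; no other remaining equation mentions y. Substituting into the earlier binding gives y1 := f(c, f(c, unit)).
Delete trivial equation c =?= c.
Delete trivial equation f(6, 6) =?= f(6, 6).
MGU = { v -> c, y1 -> f(c, f(c, unit)), x1 -> c, y -> c }, so y1 -> f(c, f(c, unit)).

f(c, f(c, unit))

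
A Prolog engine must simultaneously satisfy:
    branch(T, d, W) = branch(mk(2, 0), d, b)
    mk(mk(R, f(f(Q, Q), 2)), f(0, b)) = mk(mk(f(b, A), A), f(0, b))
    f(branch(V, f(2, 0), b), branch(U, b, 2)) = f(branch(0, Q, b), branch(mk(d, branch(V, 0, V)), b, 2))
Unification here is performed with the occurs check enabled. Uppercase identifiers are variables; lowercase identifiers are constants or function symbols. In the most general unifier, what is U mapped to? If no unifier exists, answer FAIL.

mk(d, branch(0, 0, 0))

Decompose branch/3: T = mk(2, 0),  d = d,  W = b.
Bind T := mk(2, 0); no other remaining equation mentions T.
Delete trivial equation d = d.
Bind W := b; no other remaining equation mentions W.
Decompose mk/2: mk(R, f(f(Q, Q), 2)) = mk(f(b, A), A),  f(0, b) = f(0, b).
Decompose mk/2: R = f(b, A),  f(f(Q, Q), 2) = A.
Bind R := f(b, A); no other remaining equation mentions R.
Bind A := f(f(Q, Q), 2); no other remaining equation mentions A. Substituting into the earlier binding gives R := f(b, f(f(Q, Q), 2)).
Delete trivial equation f(0, b) = f(0, b).
Decompose f/2: branch(V, f(2, 0), b) = branch(0, Q, b),  branch(U, b, 2) = branch(mk(d, branch(V, 0, V)), b, 2).
Decompose branch/3: V = 0,  f(2, 0) = Q,  b = b.
Bind V := 0; substituting into the one remaining equation that mentions V gives: branch(U, b, 2) = branch(mk(d, branch(0, 0, 0)), b, 2).
Bind Q := f(2, 0); no other remaining equation mentions Q. Substituting into the earlier bindings gives R := f(b, f(f(f(2, 0), f(2, 0)), 2)), A := f(f(f(2, 0), f(2, 0)), 2).
Delete trivial equation b = b.
Decompose branch/3: U = mk(d, branch(0, 0, 0)),  b = b,  2 = 2.
Bind U := mk(d, branch(0, 0, 0)); no other remaining equation mentions U.
Delete trivial equation b = b.
Delete trivial equation 2 = 2.
MGU = { T ↦ mk(2, 0), W ↦ b, R ↦ f(b, f(f(f(2, 0), f(2, 0)), 2)), A ↦ f(f(f(2, 0), f(2, 0)), 2), V ↦ 0, Q ↦ f(2, 0), U ↦ mk(d, branch(0, 0, 0)) }, so U ↦ mk(d, branch(0, 0, 0)).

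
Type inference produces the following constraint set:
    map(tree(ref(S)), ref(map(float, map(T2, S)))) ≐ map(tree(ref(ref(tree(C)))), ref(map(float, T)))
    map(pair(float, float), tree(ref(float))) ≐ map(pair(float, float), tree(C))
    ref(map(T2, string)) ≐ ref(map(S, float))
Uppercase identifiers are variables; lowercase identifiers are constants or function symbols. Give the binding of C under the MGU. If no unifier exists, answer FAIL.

Decompose map/2: tree(ref(S)) ≐ tree(ref(ref(tree(C)))),  ref(map(float, map(T2, S))) ≐ ref(map(float, T)).
Decompose tree/1: ref(S) ≐ ref(ref(tree(C))).
Decompose ref/1: S ≐ ref(tree(C)).
Bind S := ref(tree(C)); substituting into the 2 remaining equations that mention S gives: ref(map(float, map(T2, ref(tree(C))))) ≐ ref(map(float, T)),  ref(map(T2, string)) ≐ ref(map(ref(tree(C)), float)).
Decompose ref/1: map(float, map(T2, ref(tree(C)))) ≐ map(float, T).
Decompose map/2: float ≐ float,  map(T2, ref(tree(C))) ≐ T.
Delete trivial equation float ≐ float.
Bind T := map(T2, ref(tree(C))); no other remaining equation mentions T.
Decompose map/2: pair(float, float) ≐ pair(float, float),  tree(ref(float)) ≐ tree(C).
Delete trivial equation pair(float, float) ≐ pair(float, float).
Decompose tree/1: ref(float) ≐ C.
Bind C := ref(float); substituting into the remaining equation gives: ref(map(T2, string)) ≐ ref(map(ref(tree(ref(float))), float)). Substituting into the earlier bindings gives S := ref(tree(ref(float))), T := map(T2, ref(tree(ref(float)))).
Decompose ref/1: map(T2, string) ≐ map(ref(tree(ref(float))), float).
Decompose map/2: T2 ≐ ref(tree(ref(float))),  string ≐ float.
Bind T2 := ref(tree(ref(float))); no other remaining equation mentions T2. Substituting into the earlier binding gives T := map(ref(tree(ref(float))), ref(tree(ref(float)))).
Clash: constants string and float differ; no unifier exists.

FAIL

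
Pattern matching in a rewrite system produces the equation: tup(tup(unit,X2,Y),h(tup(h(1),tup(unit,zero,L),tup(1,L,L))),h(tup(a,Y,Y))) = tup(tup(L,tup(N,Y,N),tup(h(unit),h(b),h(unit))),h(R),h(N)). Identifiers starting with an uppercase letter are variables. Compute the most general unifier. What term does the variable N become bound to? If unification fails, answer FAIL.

Decompose tup/3: tup(unit,X2,Y) = tup(L,tup(N,Y,N),tup(h(unit),h(b),h(unit))),  h(tup(h(1),tup(unit,zero,L),tup(1,L,L))) = h(R),  h(tup(a,Y,Y)) = h(N).
Decompose tup/3: unit = L,  X2 = tup(N,Y,N),  Y = tup(h(unit),h(b),h(unit)).
Bind L := unit; substituting into the one remaining equation that mentions L gives: h(tup(h(1),tup(unit,zero,unit),tup(1,unit,unit))) = h(R).
Bind X2 := tup(N,Y,N); no other remaining equation mentions X2.
Bind Y := tup(h(unit),h(b),h(unit)); substituting into the one remaining equation that mentions Y gives: h(tup(a,tup(h(unit),h(b),h(unit)),tup(h(unit),h(b),h(unit)))) = h(N). Substituting into the earlier binding gives X2 := tup(N,tup(h(unit),h(b),h(unit)),N).
Decompose h/1: tup(h(1),tup(unit,zero,unit),tup(1,unit,unit)) = R.
Bind R := tup(h(1),tup(unit,zero,unit),tup(1,unit,unit)); no other remaining equation mentions R.
Decompose h/1: tup(a,tup(h(unit),h(b),h(unit)),tup(h(unit),h(b),h(unit))) = N.
Bind N := tup(a,tup(h(unit),h(b),h(unit)),tup(h(unit),h(b),h(unit))). Substituting into the earlier binding gives X2 := tup(tup(a,tup(h(unit),h(b),h(unit)),tup(h(unit),h(b),h(unit))),tup(h(unit),h(b),h(unit)),tup(a,tup(h(unit),h(b),h(unit)),tup(h(unit),h(b),h(unit)))).
MGU = { L := unit, X2 := tup(tup(a,tup(h(unit),h(b),h(unit)),tup(h(unit),h(b),h(unit))),tup(h(unit),h(b),h(unit)),tup(a,tup(h(unit),h(b),h(unit)),tup(h(unit),h(b),h(unit)))), Y := tup(h(unit),h(b),h(unit)), R := tup(h(1),tup(unit,zero,unit),tup(1,unit,unit)), N := tup(a,tup(h(unit),h(b),h(unit)),tup(h(unit),h(b),h(unit))) }, so N := tup(a,tup(h(unit),h(b),h(unit)),tup(h(unit),h(b),h(unit))).

tup(a,tup(h(unit),h(b),h(unit)),tup(h(unit),h(b),h(unit)))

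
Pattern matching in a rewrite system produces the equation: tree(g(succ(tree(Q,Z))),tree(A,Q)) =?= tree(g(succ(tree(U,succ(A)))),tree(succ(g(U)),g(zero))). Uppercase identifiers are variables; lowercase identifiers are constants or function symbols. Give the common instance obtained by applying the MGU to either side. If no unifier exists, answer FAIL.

tree(g(succ(tree(g(zero),succ(succ(g(g(zero))))))),tree(succ(g(g(zero))),g(zero)))

Decompose tree/2: g(succ(tree(Q,Z))) =?= g(succ(tree(U,succ(A)))),  tree(A,Q) =?= tree(succ(g(U)),g(zero)).
Decompose g/1: succ(tree(Q,Z)) =?= succ(tree(U,succ(A))).
Decompose succ/1: tree(Q,Z) =?= tree(U,succ(A)).
Decompose tree/2: Q =?= U,  Z =?= succ(A).
Bind Q := U; substituting into the one remaining equation that mentions Q gives: tree(A,U) =?= tree(succ(g(U)),g(zero)).
Bind Z := succ(A); no other remaining equation mentions Z.
Decompose tree/2: A =?= succ(g(U)),  U =?= g(zero).
Bind A := succ(g(U)); no other remaining equation mentions A. Substituting into the earlier binding gives Z := succ(succ(g(U))).
Bind U := g(zero). Substituting into the earlier bindings gives Q := g(zero), Z := succ(succ(g(g(zero)))), A := succ(g(g(zero))).
Applying the MGU to either side gives tree(g(succ(tree(g(zero),succ(succ(g(g(zero))))))),tree(succ(g(g(zero))),g(zero))).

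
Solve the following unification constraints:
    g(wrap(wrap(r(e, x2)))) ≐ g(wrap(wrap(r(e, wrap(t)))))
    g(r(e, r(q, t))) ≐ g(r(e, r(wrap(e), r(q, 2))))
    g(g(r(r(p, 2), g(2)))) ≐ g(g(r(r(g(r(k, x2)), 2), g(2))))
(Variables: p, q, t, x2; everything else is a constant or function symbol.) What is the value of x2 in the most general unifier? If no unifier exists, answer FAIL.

Decompose g/1: wrap(wrap(r(e, x2))) ≐ wrap(wrap(r(e, wrap(t)))).
Decompose wrap/1: wrap(r(e, x2)) ≐ wrap(r(e, wrap(t))).
Decompose wrap/1: r(e, x2) ≐ r(e, wrap(t)).
Decompose r/2: e ≐ e,  x2 ≐ wrap(t).
Delete trivial equation e ≐ e.
Bind x2 := wrap(t); substituting into the one remaining equation that mentions x2 gives: g(g(r(r(p, 2), g(2)))) ≐ g(g(r(r(g(r(k, wrap(t))), 2), g(2)))).
Decompose g/1: r(e, r(q, t)) ≐ r(e, r(wrap(e), r(q, 2))).
Decompose r/2: e ≐ e,  r(q, t) ≐ r(wrap(e), r(q, 2)).
Delete trivial equation e ≐ e.
Decompose r/2: q ≐ wrap(e),  t ≐ r(q, 2).
Bind q := wrap(e); substituting into the one remaining equation that mentions q gives: t ≐ r(wrap(e), 2).
Bind t := r(wrap(e), 2); substituting into the remaining equation gives: g(g(r(r(p, 2), g(2)))) ≐ g(g(r(r(g(r(k, wrap(r(wrap(e), 2)))), 2), g(2)))). Substituting into the earlier binding gives x2 := wrap(r(wrap(e), 2)).
Decompose g/1: g(r(r(p, 2), g(2))) ≐ g(r(r(g(r(k, wrap(r(wrap(e), 2)))), 2), g(2))).
Decompose g/1: r(r(p, 2), g(2)) ≐ r(r(g(r(k, wrap(r(wrap(e), 2)))), 2), g(2)).
Decompose r/2: r(p, 2) ≐ r(g(r(k, wrap(r(wrap(e), 2)))), 2),  g(2) ≐ g(2).
Decompose r/2: p ≐ g(r(k, wrap(r(wrap(e), 2)))),  2 ≐ 2.
Bind p := g(r(k, wrap(r(wrap(e), 2)))); no other remaining equation mentions p.
Delete trivial equation 2 ≐ 2.
Delete trivial equation g(2) ≐ g(2).
MGU = { x2 ↦ wrap(r(wrap(e), 2)), q ↦ wrap(e), t ↦ r(wrap(e), 2), p ↦ g(r(k, wrap(r(wrap(e), 2)))) }, so x2 ↦ wrap(r(wrap(e), 2)).

wrap(r(wrap(e), 2))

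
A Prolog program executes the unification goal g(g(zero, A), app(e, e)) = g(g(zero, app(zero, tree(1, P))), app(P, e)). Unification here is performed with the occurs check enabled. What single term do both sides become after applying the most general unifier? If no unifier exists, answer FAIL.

g(g(zero, app(zero, tree(1, e))), app(e, e))

Decompose g/2: g(zero, A) = g(zero, app(zero, tree(1, P))),  app(e, e) = app(P, e).
Decompose g/2: zero = zero,  A = app(zero, tree(1, P)).
Delete trivial equation zero = zero.
Bind A := app(zero, tree(1, P)); no other remaining equation mentions A.
Decompose app/2: e = P,  e = e.
Bind P := e; no other remaining equation mentions P. Substituting into the earlier binding gives A := app(zero, tree(1, e)).
Delete trivial equation e = e.
Applying the MGU to either side gives g(g(zero, app(zero, tree(1, e))), app(e, e)).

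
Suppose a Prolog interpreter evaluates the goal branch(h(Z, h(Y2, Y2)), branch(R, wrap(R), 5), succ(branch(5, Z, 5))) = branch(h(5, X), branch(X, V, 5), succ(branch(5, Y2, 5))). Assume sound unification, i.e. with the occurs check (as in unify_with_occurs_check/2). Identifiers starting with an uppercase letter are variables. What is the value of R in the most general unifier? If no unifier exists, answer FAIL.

h(5, 5)

Decompose branch/3: h(Z, h(Y2, Y2)) = h(5, X),  branch(R, wrap(R), 5) = branch(X, V, 5),  succ(branch(5, Z, 5)) = succ(branch(5, Y2, 5)).
Decompose h/2: Z = 5,  h(Y2, Y2) = X.
Bind Z := 5; substituting into the one remaining equation that mentions Z gives: succ(branch(5, 5, 5)) = succ(branch(5, Y2, 5)).
Bind X := h(Y2, Y2); substituting into the one remaining equation that mentions X gives: branch(R, wrap(R), 5) = branch(h(Y2, Y2), V, 5).
Decompose branch/3: R = h(Y2, Y2),  wrap(R) = V,  5 = 5.
Bind R := h(Y2, Y2); substituting into the one remaining equation that mentions R gives: wrap(h(Y2, Y2)) = V.
Bind V := wrap(h(Y2, Y2)); no other remaining equation mentions V.
Delete trivial equation 5 = 5.
Decompose succ/1: branch(5, 5, 5) = branch(5, Y2, 5).
Decompose branch/3: 5 = 5,  5 = Y2,  5 = 5.
Delete trivial equation 5 = 5.
Bind Y2 := 5; no other remaining equation mentions Y2. Substituting into the earlier bindings gives X := h(5, 5), R := h(5, 5), V := wrap(h(5, 5)).
Delete trivial equation 5 = 5.
MGU = { Z -> 5, X -> h(5, 5), R -> h(5, 5), V -> wrap(h(5, 5)), Y2 -> 5 }, so R -> h(5, 5).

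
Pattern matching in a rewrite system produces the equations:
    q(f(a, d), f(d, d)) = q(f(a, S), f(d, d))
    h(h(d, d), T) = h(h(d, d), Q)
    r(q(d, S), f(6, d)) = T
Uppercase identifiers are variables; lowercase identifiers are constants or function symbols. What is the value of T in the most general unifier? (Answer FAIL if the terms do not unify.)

Decompose q/2: f(a, d) = f(a, S),  f(d, d) = f(d, d).
Decompose f/2: a = a,  d = S.
Delete trivial equation a = a.
Bind S := d; substituting into the one remaining equation that mentions S gives: r(q(d, d), f(6, d)) = T.
Delete trivial equation f(d, d) = f(d, d).
Decompose h/2: h(d, d) = h(d, d),  T = Q.
Delete trivial equation h(d, d) = h(d, d).
Bind T := Q; substituting into the remaining equation gives: r(q(d, d), f(6, d)) = Q.
Bind Q := r(q(d, d), f(6, d)). Substituting into the earlier binding gives T := r(q(d, d), f(6, d)).
MGU = { S -> d, T -> r(q(d, d), f(6, d)), Q -> r(q(d, d), f(6, d)) }, so T -> r(q(d, d), f(6, d)).

r(q(d, d), f(6, d))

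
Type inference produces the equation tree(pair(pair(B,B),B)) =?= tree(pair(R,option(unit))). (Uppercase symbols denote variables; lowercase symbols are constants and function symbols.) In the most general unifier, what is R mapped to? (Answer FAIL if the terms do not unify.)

pair(option(unit),option(unit))

Decompose tree/1: pair(pair(B,B),B) =?= pair(R,option(unit)).
Decompose pair/2: pair(B,B) =?= R,  B =?= option(unit).
Bind R := pair(B,B); no other remaining equation mentions R.
Bind B := option(unit). Substituting into the earlier binding gives R := pair(option(unit),option(unit)).
MGU = { R := pair(option(unit),option(unit)), B := option(unit) }, so R := pair(option(unit),option(unit)).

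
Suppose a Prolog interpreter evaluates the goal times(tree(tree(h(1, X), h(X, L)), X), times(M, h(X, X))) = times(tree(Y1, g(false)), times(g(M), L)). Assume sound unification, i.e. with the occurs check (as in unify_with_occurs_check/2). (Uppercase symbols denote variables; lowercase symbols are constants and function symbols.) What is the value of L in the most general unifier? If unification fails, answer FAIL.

Decompose times/2: tree(tree(h(1, X), h(X, L)), X) = tree(Y1, g(false)),  times(M, h(X, X)) = times(g(M), L).
Decompose tree/2: tree(h(1, X), h(X, L)) = Y1,  X = g(false).
Bind Y1 := tree(h(1, X), h(X, L)); no other remaining equation mentions Y1.
Bind X := g(false); substituting into the remaining equation gives: times(M, h(g(false), g(false))) = times(g(M), L). Substituting into the earlier binding gives Y1 := tree(h(1, g(false)), h(g(false), L)).
Decompose times/2: M = g(M),  h(g(false), g(false)) = L.
Occurs check fails: M occurs in g(M); the equation M = g(M) has no finite solution.

FAIL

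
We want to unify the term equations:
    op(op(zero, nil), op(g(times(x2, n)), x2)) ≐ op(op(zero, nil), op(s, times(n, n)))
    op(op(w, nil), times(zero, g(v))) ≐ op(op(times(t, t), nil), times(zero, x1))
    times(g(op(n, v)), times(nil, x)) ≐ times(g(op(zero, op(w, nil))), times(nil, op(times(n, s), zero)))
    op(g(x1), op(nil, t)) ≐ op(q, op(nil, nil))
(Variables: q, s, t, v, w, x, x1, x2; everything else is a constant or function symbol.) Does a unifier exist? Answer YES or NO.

Decompose op/2: op(zero, nil) ≐ op(zero, nil),  op(g(times(x2, n)), x2) ≐ op(s, times(n, n)).
Delete trivial equation op(zero, nil) ≐ op(zero, nil).
Decompose op/2: g(times(x2, n)) ≐ s,  x2 ≐ times(n, n).
Bind s := g(times(x2, n)); substituting into the one remaining equation that mentions s gives: times(g(op(n, v)), times(nil, x)) ≐ times(g(op(zero, op(w, nil))), times(nil, op(times(n, g(times(x2, n))), zero))).
Bind x2 := times(n, n); substituting into the one remaining equation that mentions x2 gives: times(g(op(n, v)), times(nil, x)) ≐ times(g(op(zero, op(w, nil))), times(nil, op(times(n, g(times(times(n, n), n))), zero))). Substituting into the earlier binding gives s := g(times(times(n, n), n)).
Decompose op/2: op(w, nil) ≐ op(times(t, t), nil),  times(zero, g(v)) ≐ times(zero, x1).
Decompose op/2: w ≐ times(t, t),  nil ≐ nil.
Bind w := times(t, t); substituting into the one remaining equation that mentions w gives: times(g(op(n, v)), times(nil, x)) ≐ times(g(op(zero, op(times(t, t), nil))), times(nil, op(times(n, g(times(times(n, n), n))), zero))).
Delete trivial equation nil ≐ nil.
Decompose times/2: zero ≐ zero,  g(v) ≐ x1.
Delete trivial equation zero ≐ zero.
Bind x1 := g(v); substituting into the one remaining equation that mentions x1 gives: op(g(g(v)), op(nil, t)) ≐ op(q, op(nil, nil)).
Decompose times/2: g(op(n, v)) ≐ g(op(zero, op(times(t, t), nil))),  times(nil, x) ≐ times(nil, op(times(n, g(times(times(n, n), n))), zero)).
Decompose g/1: op(n, v) ≐ op(zero, op(times(t, t), nil)).
Decompose op/2: n ≐ zero,  v ≐ op(times(t, t), nil).
Clash: constants n and zero differ; no unifier exists.

NO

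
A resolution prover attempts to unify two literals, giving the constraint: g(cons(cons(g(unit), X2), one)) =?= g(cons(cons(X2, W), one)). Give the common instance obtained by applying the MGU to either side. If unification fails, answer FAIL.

Decompose g/1: cons(cons(g(unit), X2), one) =?= cons(cons(X2, W), one).
Decompose cons/2: cons(g(unit), X2) =?= cons(X2, W),  one =?= one.
Decompose cons/2: g(unit) =?= X2,  X2 =?= W.
Bind X2 := g(unit); substituting into the one remaining equation that mentions X2 gives: g(unit) =?= W.
Bind W := g(unit); no other remaining equation mentions W.
Delete trivial equation one =?= one.
Applying the MGU to either side gives g(cons(cons(g(unit), g(unit)), one)).

g(cons(cons(g(unit), g(unit)), one))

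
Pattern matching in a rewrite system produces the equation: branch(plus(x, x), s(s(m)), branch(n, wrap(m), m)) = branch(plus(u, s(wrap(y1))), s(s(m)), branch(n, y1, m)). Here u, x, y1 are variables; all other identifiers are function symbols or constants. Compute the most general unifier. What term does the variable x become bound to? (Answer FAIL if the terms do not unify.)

Decompose branch/3: plus(x, x) = plus(u, s(wrap(y1))),  s(s(m)) = s(s(m)),  branch(n, wrap(m), m) = branch(n, y1, m).
Decompose plus/2: x = u,  x = s(wrap(y1)).
Bind x := u; substituting into the one remaining equation that mentions x gives: u = s(wrap(y1)).
Bind u := s(wrap(y1)); no other remaining equation mentions u. Substituting into the earlier binding gives x := s(wrap(y1)).
Delete trivial equation s(s(m)) = s(s(m)).
Decompose branch/3: n = n,  wrap(m) = y1,  m = m.
Delete trivial equation n = n.
Bind y1 := wrap(m); no other remaining equation mentions y1. Substituting into the earlier bindings gives x := s(wrap(wrap(m))), u := s(wrap(wrap(m))).
Delete trivial equation m = m.
MGU = { x ↦ s(wrap(wrap(m))), u ↦ s(wrap(wrap(m))), y1 ↦ wrap(m) }, so x ↦ s(wrap(wrap(m))).

s(wrap(wrap(m)))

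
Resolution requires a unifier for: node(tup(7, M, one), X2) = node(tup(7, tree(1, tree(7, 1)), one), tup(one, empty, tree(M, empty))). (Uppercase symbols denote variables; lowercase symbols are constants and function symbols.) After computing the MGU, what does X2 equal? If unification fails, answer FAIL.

tup(one, empty, tree(tree(1, tree(7, 1)), empty))

Decompose node/2: tup(7, M, one) = tup(7, tree(1, tree(7, 1)), one),  X2 = tup(one, empty, tree(M, empty)).
Decompose tup/3: 7 = 7,  M = tree(1, tree(7, 1)),  one = one.
Delete trivial equation 7 = 7.
Bind M := tree(1, tree(7, 1)); substituting into the one remaining equation that mentions M gives: X2 = tup(one, empty, tree(tree(1, tree(7, 1)), empty)).
Delete trivial equation one = one.
Bind X2 := tup(one, empty, tree(tree(1, tree(7, 1)), empty)).
MGU = { M := tree(1, tree(7, 1)), X2 := tup(one, empty, tree(tree(1, tree(7, 1)), empty)) }, so X2 := tup(one, empty, tree(tree(1, tree(7, 1)), empty)).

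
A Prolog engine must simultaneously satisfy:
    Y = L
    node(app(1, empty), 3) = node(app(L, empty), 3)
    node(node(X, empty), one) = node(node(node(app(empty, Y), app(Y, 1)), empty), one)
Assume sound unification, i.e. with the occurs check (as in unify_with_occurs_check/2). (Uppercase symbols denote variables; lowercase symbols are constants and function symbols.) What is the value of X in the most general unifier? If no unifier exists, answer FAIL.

Bind Y := L; substituting into the one remaining equation that mentions Y gives: node(node(X, empty), one) = node(node(node(app(empty, L), app(L, 1)), empty), one).
Decompose node/2: app(1, empty) = app(L, empty),  3 = 3.
Decompose app/2: 1 = L,  empty = empty.
Bind L := 1; substituting into the one remaining equation that mentions L gives: node(node(X, empty), one) = node(node(node(app(empty, 1), app(1, 1)), empty), one). Substituting into the earlier binding gives Y := 1.
Delete trivial equation empty = empty.
Delete trivial equation 3 = 3.
Decompose node/2: node(X, empty) = node(node(app(empty, 1), app(1, 1)), empty),  one = one.
Decompose node/2: X = node(app(empty, 1), app(1, 1)),  empty = empty.
Bind X := node(app(empty, 1), app(1, 1)); no other remaining equation mentions X.
Delete trivial equation empty = empty.
Delete trivial equation one = one.
MGU = { Y = 1, L = 1, X = node(app(empty, 1), app(1, 1)) }, so X = node(app(empty, 1), app(1, 1)).

node(app(empty, 1), app(1, 1))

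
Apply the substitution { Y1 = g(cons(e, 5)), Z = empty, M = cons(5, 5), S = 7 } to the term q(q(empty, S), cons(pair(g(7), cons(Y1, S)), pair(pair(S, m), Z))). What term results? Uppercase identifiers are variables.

Replace each occurrence of Y1 with g(cons(e, 5)).
Replace each occurrence of Z with empty.
Replace each occurrence of S with 7.
Result: q(q(empty, 7), cons(pair(g(7), cons(g(cons(e, 5)), 7)), pair(pair(7, m), empty))).

q(q(empty, 7), cons(pair(g(7), cons(g(cons(e, 5)), 7)), pair(pair(7, m), empty)))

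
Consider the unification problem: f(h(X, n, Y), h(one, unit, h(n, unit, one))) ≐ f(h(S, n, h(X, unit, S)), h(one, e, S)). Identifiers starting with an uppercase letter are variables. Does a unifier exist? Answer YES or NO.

NO

Decompose f/2: h(X, n, Y) ≐ h(S, n, h(X, unit, S)),  h(one, unit, h(n, unit, one)) ≐ h(one, e, S).
Decompose h/3: X ≐ S,  n ≐ n,  Y ≐ h(X, unit, S).
Bind X := S; substituting into the one remaining equation that mentions X gives: Y ≐ h(S, unit, S).
Delete trivial equation n ≐ n.
Bind Y := h(S, unit, S); no other remaining equation mentions Y.
Decompose h/3: one ≐ one,  unit ≐ e,  h(n, unit, one) ≐ S.
Delete trivial equation one ≐ one.
Clash: constants unit and e differ; no unifier exists.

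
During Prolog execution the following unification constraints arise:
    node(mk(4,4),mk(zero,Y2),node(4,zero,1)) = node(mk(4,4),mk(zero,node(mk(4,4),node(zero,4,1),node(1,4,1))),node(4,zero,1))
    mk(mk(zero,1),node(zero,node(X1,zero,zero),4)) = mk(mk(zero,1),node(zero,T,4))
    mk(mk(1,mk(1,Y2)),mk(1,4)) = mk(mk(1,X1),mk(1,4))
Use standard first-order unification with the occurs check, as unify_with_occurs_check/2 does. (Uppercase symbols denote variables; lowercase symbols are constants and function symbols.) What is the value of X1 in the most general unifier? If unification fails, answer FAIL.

Decompose node/3: mk(4,4) = mk(4,4),  mk(zero,Y2) = mk(zero,node(mk(4,4),node(zero,4,1),node(1,4,1))),  node(4,zero,1) = node(4,zero,1).
Delete trivial equation mk(4,4) = mk(4,4).
Decompose mk/2: zero = zero,  Y2 = node(mk(4,4),node(zero,4,1),node(1,4,1)).
Delete trivial equation zero = zero.
Bind Y2 := node(mk(4,4),node(zero,4,1),node(1,4,1)); substituting into the one remaining equation that mentions Y2 gives: mk(mk(1,mk(1,node(mk(4,4),node(zero,4,1),node(1,4,1)))),mk(1,4)) = mk(mk(1,X1),mk(1,4)).
Delete trivial equation node(4,zero,1) = node(4,zero,1).
Decompose mk/2: mk(zero,1) = mk(zero,1),  node(zero,node(X1,zero,zero),4) = node(zero,T,4).
Delete trivial equation mk(zero,1) = mk(zero,1).
Decompose node/3: zero = zero,  node(X1,zero,zero) = T,  4 = 4.
Delete trivial equation zero = zero.
Bind T := node(X1,zero,zero); no other remaining equation mentions T.
Delete trivial equation 4 = 4.
Decompose mk/2: mk(1,mk(1,node(mk(4,4),node(zero,4,1),node(1,4,1)))) = mk(1,X1),  mk(1,4) = mk(1,4).
Decompose mk/2: 1 = 1,  mk(1,node(mk(4,4),node(zero,4,1),node(1,4,1))) = X1.
Delete trivial equation 1 = 1.
Bind X1 := mk(1,node(mk(4,4),node(zero,4,1),node(1,4,1))); no other remaining equation mentions X1. Substituting into the earlier binding gives T := node(mk(1,node(mk(4,4),node(zero,4,1),node(1,4,1))),zero,zero).
Delete trivial equation mk(1,4) = mk(1,4).
MGU = { Y2 ↦ node(mk(4,4),node(zero,4,1),node(1,4,1)), T ↦ node(mk(1,node(mk(4,4),node(zero,4,1),node(1,4,1))),zero,zero), X1 ↦ mk(1,node(mk(4,4),node(zero,4,1),node(1,4,1))) }, so X1 ↦ mk(1,node(mk(4,4),node(zero,4,1),node(1,4,1))).

mk(1,node(mk(4,4),node(zero,4,1),node(1,4,1)))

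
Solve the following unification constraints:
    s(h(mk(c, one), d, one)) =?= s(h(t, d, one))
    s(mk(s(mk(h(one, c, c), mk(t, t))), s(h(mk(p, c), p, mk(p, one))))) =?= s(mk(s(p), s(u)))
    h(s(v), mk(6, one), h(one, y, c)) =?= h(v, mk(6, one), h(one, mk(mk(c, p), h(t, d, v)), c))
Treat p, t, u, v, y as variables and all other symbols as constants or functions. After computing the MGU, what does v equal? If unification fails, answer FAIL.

FAIL

Decompose s/1: h(mk(c, one), d, one) =?= h(t, d, one).
Decompose h/3: mk(c, one) =?= t,  d =?= d,  one =?= one.
Bind t := mk(c, one); substituting into the 2 remaining equations that mention t gives: s(mk(s(mk(h(one, c, c), mk(mk(c, one), mk(c, one)))), s(h(mk(p, c), p, mk(p, one))))) =?= s(mk(s(p), s(u))),  h(s(v), mk(6, one), h(one, y, c)) =?= h(v, mk(6, one), h(one, mk(mk(c, p), h(mk(c, one), d, v)), c)).
Delete trivial equation d =?= d.
Delete trivial equation one =?= one.
Decompose s/1: mk(s(mk(h(one, c, c), mk(mk(c, one), mk(c, one)))), s(h(mk(p, c), p, mk(p, one)))) =?= mk(s(p), s(u)).
Decompose mk/2: s(mk(h(one, c, c), mk(mk(c, one), mk(c, one)))) =?= s(p),  s(h(mk(p, c), p, mk(p, one))) =?= s(u).
Decompose s/1: mk(h(one, c, c), mk(mk(c, one), mk(c, one))) =?= p.
Bind p := mk(h(one, c, c), mk(mk(c, one), mk(c, one))); substituting into the remaining equations gives: s(h(mk(mk(h(one, c, c), mk(mk(c, one), mk(c, one))), c), mk(h(one, c, c), mk(mk(c, one), mk(c, one))), mk(mk(h(one, c, c), mk(mk(c, one), mk(c, one))), one))) =?= s(u),  h(s(v), mk(6, one), h(one, y, c)) =?= h(v, mk(6, one), h(one, mk(mk(c, mk(h(one, c, c), mk(mk(c, one), mk(c, one)))), h(mk(c, one), d, v)), c)).
Decompose s/1: h(mk(mk(h(one, c, c), mk(mk(c, one), mk(c, one))), c), mk(h(one, c, c), mk(mk(c, one), mk(c, one))), mk(mk(h(one, c, c), mk(mk(c, one), mk(c, one))), one)) =?= u.
Bind u := h(mk(mk(h(one, c, c), mk(mk(c, one), mk(c, one))), c), mk(h(one, c, c), mk(mk(c, one), mk(c, one))), mk(mk(h(one, c, c), mk(mk(c, one), mk(c, one))), one)); no other remaining equation mentions u.
Decompose h/3: s(v) =?= v,  mk(6, one) =?= mk(6, one),  h(one, y, c) =?= h(one, mk(mk(c, mk(h(one, c, c), mk(mk(c, one), mk(c, one)))), h(mk(c, one), d, v)), c).
Occurs check fails: v occurs in s(v); the equation v =?= s(v) has no finite solution.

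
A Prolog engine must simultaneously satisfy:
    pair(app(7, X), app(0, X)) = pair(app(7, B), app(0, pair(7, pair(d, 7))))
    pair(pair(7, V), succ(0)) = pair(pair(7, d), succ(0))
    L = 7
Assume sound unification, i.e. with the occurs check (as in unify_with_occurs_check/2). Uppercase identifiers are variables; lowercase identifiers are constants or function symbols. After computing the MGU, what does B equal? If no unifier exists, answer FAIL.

pair(7, pair(d, 7))

Decompose pair/2: app(7, X) = app(7, B),  app(0, X) = app(0, pair(7, pair(d, 7))).
Decompose app/2: 7 = 7,  X = B.
Delete trivial equation 7 = 7.
Bind X := B; substituting into the one remaining equation that mentions X gives: app(0, B) = app(0, pair(7, pair(d, 7))).
Decompose app/2: 0 = 0,  B = pair(7, pair(d, 7)).
Delete trivial equation 0 = 0.
Bind B := pair(7, pair(d, 7)); no other remaining equation mentions B. Substituting into the earlier binding gives X := pair(7, pair(d, 7)).
Decompose pair/2: pair(7, V) = pair(7, d),  succ(0) = succ(0).
Decompose pair/2: 7 = 7,  V = d.
Delete trivial equation 7 = 7.
Bind V := d; no other remaining equation mentions V.
Delete trivial equation succ(0) = succ(0).
Bind L := 7.
MGU = { X ↦ pair(7, pair(d, 7)), B ↦ pair(7, pair(d, 7)), V ↦ d, L ↦ 7 }, so B ↦ pair(7, pair(d, 7)).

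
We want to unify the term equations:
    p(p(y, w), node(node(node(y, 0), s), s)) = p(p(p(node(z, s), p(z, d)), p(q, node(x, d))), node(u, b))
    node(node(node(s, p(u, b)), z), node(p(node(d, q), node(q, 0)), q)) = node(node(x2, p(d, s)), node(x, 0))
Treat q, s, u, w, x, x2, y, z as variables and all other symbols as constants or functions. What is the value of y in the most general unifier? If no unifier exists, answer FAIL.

p(node(p(d, b), b), p(p(d, b), d))

Decompose p/2: p(y, w) = p(p(node(z, s), p(z, d)), p(q, node(x, d))),  node(node(node(y, 0), s), s) = node(u, b).
Decompose p/2: y = p(node(z, s), p(z, d)),  w = p(q, node(x, d)).
Bind y := p(node(z, s), p(z, d)); substituting into the one remaining equation that mentions y gives: node(node(node(p(node(z, s), p(z, d)), 0), s), s) = node(u, b).
Bind w := p(q, node(x, d)); no other remaining equation mentions w.
Decompose node/2: node(node(p(node(z, s), p(z, d)), 0), s) = u,  s = b.
Bind u := node(node(p(node(z, s), p(z, d)), 0), s); substituting into the one remaining equation that mentions u gives: node(node(node(s, p(node(node(p(node(z, s), p(z, d)), 0), s), b)), z), node(p(node(d, q), node(q, 0)), q)) = node(node(x2, p(d, s)), node(x, 0)).
Bind s := b; substituting into the remaining equation gives: node(node(node(b, p(node(node(p(node(z, b), p(z, d)), 0), b), b)), z), node(p(node(d, q), node(q, 0)), q)) = node(node(x2, p(d, b)), node(x, 0)). Substituting into the earlier bindings gives y := p(node(z, b), p(z, d)), u := node(node(p(node(z, b), p(z, d)), 0), b).
Decompose node/2: node(node(b, p(node(node(p(node(z, b), p(z, d)), 0), b), b)), z) = node(x2, p(d, b)),  node(p(node(d, q), node(q, 0)), q) = node(x, 0).
Decompose node/2: node(b, p(node(node(p(node(z, b), p(z, d)), 0), b), b)) = x2,  z = p(d, b).
Bind x2 := node(b, p(node(node(p(node(z, b), p(z, d)), 0), b), b)); no other remaining equation mentions x2.
Bind z := p(d, b); no other remaining equation mentions z. Substituting into the earlier bindings gives y := p(node(p(d, b), b), p(p(d, b), d)), u := node(node(p(node(p(d, b), b), p(p(d, b), d)), 0), b), x2 := node(b, p(node(node(p(node(p(d, b), b), p(p(d, b), d)), 0), b), b)).
Decompose node/2: p(node(d, q), node(q, 0)) = x,  q = 0.
Bind x := p(node(d, q), node(q, 0)); no other remaining equation mentions x. Substituting into the earlier binding gives w := p(q, node(p(node(d, q), node(q, 0)), d)).
Bind q := 0. Substituting into the earlier bindings gives w := p(0, node(p(node(d, 0), node(0, 0)), d)), x := p(node(d, 0), node(0, 0)).
MGU = { y := p(node(p(d, b), b), p(p(d, b), d)), w := p(0, node(p(node(d, 0), node(0, 0)), d)), u := node(node(p(node(p(d, b), b), p(p(d, b), d)), 0), b), s := b, x2 := node(b, p(node(node(p(node(p(d, b), b), p(p(d, b), d)), 0), b), b)), z := p(d, b), x := p(node(d, 0), node(0, 0)), q := 0 }, so y := p(node(p(d, b), b), p(p(d, b), d)).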